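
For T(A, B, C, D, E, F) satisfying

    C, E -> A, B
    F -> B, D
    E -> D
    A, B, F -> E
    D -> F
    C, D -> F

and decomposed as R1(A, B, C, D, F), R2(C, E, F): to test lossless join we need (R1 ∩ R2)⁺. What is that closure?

R1 ∩ R2 = {C, F}.
F → B, D applies, adding B, D
Closure: {B, C, D, F}.

B, C, D, F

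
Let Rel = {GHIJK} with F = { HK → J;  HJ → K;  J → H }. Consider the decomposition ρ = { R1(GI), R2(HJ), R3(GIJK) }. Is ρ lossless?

Chase test. Columns are GHIJK; row i has aⱼ where attribute j ∈ Ri, else bᵢⱼ.
Initial tableau (one row per fragment):
  row 1: a1 b12 a3 b14 b15
  row 2: b21 a2 b23 a4 b25
  row 3: a1 b32 a3 a4 a5
Rows 2 and 3 agree on J; apply J→H and equate their H entries.
Rows 2 and 3 agree on HJ; apply HJ→K and equate their K entries.
Row 3 is now all distinguished symbols — the join is lossless.

Yes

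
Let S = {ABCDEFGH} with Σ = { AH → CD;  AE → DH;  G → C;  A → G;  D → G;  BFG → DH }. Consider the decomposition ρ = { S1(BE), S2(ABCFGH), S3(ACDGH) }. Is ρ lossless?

Chase test. Columns are ABCDEFGH; row i has aⱼ where attribute j ∈ Si, else bᵢⱼ.
Initial tableau (one row per fragment):
  row 1: b11 a2 b13 b14 a5 b16 b17 b18
  row 2: a1 a2 a3 b24 b25 a6 a7 a8
  row 3: a1 b32 a3 a4 b35 b36 a7 a8
Rows 2 and 3 agree on AH; apply AH→CD and equate their CD entries.
No row becomes fully distinguished — the join is lossy.

No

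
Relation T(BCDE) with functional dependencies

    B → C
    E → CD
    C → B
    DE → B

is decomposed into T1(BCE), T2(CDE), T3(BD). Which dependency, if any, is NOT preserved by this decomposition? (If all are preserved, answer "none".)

none

B → C lies within T1.
E → CD lies within T2.
C → B lies within T1.
DE → B: restricted closure across fragments reaches B.
Every dependency is enforceable on the fragments, so the decomposition is dependency-preserving.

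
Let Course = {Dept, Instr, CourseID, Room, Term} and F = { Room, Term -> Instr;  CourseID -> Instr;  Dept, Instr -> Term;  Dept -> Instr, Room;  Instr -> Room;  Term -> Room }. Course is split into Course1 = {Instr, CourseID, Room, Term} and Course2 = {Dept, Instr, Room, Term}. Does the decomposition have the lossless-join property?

No

Common attributes: Course1 ∩ Course2 = {Instr, Room, Term}.
No dependency enlarges {Instr, Room, Term}, so (Instr, Room, Term)⁺ = {Instr, Room, Term}.
The closure contains neither all of Course1 = {Instr, CourseID, Room, Term} nor all of Course2 = {Dept, Instr, Room, Term}, so the common attributes are not a superkey of either fragment. The join is lossy.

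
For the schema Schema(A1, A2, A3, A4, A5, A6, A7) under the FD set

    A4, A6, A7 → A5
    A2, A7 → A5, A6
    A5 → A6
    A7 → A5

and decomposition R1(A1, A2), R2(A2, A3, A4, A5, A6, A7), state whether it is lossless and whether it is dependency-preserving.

Lossless test: (A2)⁺ = {A2}, which is a superkey of neither fragment — lossy.
Dependency preservation: every FD's attributes lie within a single fragment, so each can be enforced locally — preserved.

lossy but dependency-preserving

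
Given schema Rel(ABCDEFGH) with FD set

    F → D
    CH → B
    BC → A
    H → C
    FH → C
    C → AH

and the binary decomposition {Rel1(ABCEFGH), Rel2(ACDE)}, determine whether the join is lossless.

No

Common attributes: Rel1 ∩ Rel2 = {ACE}.
Closure of {ACE}: C → AH applies, adding H; CH → B applies, adding B. So (ACE)⁺ = {ABCEH}.
The closure contains neither all of Rel1 = {ABCEFGH} nor all of Rel2 = {ACDE}, so the common attributes are not a superkey of either fragment. The join is lossy.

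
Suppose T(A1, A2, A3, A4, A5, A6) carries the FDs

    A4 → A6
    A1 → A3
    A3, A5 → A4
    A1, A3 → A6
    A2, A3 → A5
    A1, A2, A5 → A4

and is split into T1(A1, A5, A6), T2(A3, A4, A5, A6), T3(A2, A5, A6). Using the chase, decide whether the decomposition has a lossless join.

Chase test. Columns are A1, A2, A3, A4, A5, A6; row i has aⱼ where attribute j ∈ Ti, else bᵢⱼ.
Initial tableau (one row per fragment):
  row 1: a1 b12 b13 b14 a5 a6
  row 2: b21 b22 a3 a4 a5 a6
  row 3: b31 a2 b33 b34 a5 a6
No row becomes fully distinguished — the join is lossy.

No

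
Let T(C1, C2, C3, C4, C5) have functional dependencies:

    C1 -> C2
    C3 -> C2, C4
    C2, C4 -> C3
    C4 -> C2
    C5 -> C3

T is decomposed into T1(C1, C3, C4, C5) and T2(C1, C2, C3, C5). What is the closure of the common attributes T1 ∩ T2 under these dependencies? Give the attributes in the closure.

T1 ∩ T2 = {C1, C3, C5}.
C1 → C2 applies, adding C2
C3 → C2, C4 applies, adding C4
Closure: {C1, C2, C3, C4, C5}.

C1, C2, C3, C4, C5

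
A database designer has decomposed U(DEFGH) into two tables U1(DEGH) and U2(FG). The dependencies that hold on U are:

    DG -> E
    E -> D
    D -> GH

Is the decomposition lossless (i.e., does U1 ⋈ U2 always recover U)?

No

Common attributes: U1 ∩ U2 = {G}.
No dependency enlarges {G}, so (G)⁺ = {G}.
The closure contains neither all of U1 = {DEGH} nor all of U2 = {FG}, so the common attributes are not a superkey of either fragment. The join is lossy.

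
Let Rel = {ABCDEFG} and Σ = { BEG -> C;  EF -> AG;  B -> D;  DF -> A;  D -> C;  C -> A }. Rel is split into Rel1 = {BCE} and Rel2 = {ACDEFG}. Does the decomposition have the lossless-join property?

Common attributes: Rel1 ∩ Rel2 = {CE}.
Closure of {CE}: C → A applies, adding A. So (CE)⁺ = {ACE}.
The closure contains neither all of Rel1 = {BCE} nor all of Rel2 = {ACDEFG}, so the common attributes are not a superkey of either fragment. The join is lossy.

No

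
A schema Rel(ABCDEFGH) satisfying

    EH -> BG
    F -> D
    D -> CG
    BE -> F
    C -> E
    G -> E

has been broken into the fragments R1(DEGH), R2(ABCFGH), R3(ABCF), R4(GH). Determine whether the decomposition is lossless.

Chase test. Columns are ABCDEFGH; row i has aⱼ where attribute j ∈ Ri, else bᵢⱼ.
Initial tableau (one row per fragment):
  row 1: b11 b12 b13 a4 a5 b16 a7 a8
  row 2: a1 a2 a3 b24 b25 a6 a7 a8
  row 3: a1 a2 a3 b34 b35 a6 b37 b38
  row 4: b41 b42 b43 b44 b45 b46 a7 a8
Rows 2 and 3 agree on F; apply F→D and equate their D entries.
Rows 2 and 3 agree on D; apply D→CG and equate their CG entries.
Rows 2 and 3 agree on C; apply C→E and equate their E entries.
Rows 1 and 2 agree on G; apply G→E and equate their E entries.
Rows 1 and 4 agree on G; apply G→E and equate their E entries.
Rows 1 and 2 agree on EH; apply EH→BG and equate their BG entries.
Rows 1 and 4 agree on EH; apply EH→BG and equate their BG entries.
Rows 1 and 2 agree on BE; apply BE→F and equate their F entries.
Rows 1 and 4 agree on BE; apply BE→F and equate their F entries.
Rows 1 and 2 agree on F; apply F→D and equate their D entries.
Rows 1 and 4 agree on F; apply F→D and equate their D entries.
Rows 1 and 2 agree on D; apply D→CG and equate their CG entries.
Rows 1 and 4 agree on D; apply D→CG and equate their CG entries.
Row 2 is now all distinguished symbols — the join is lossless.

Yes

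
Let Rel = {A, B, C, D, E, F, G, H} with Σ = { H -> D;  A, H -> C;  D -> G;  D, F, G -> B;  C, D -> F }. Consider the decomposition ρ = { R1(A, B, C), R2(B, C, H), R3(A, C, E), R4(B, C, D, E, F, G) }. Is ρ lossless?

No

Chase test. Columns are A, B, C, D, E, F, G, H; row i has aⱼ where attribute j ∈ Ri, else bᵢⱼ.
Initial tableau (one row per fragment):
  row 1: a1 a2 a3 b14 b15 b16 b17 b18
  row 2: b21 a2 a3 b24 b25 b26 b27 a8
  row 3: a1 b32 a3 b34 a5 b36 b37 b38
  row 4: b41 a2 a3 a4 a5 a6 a7 b48
No row becomes fully distinguished — the join is lossy.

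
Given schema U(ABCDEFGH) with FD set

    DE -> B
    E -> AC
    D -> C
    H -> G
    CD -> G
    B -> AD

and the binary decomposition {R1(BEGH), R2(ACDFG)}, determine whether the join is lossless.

Common attributes: R1 ∩ R2 = {G}.
No dependency enlarges {G}, so (G)⁺ = {G}.
The closure contains neither all of R1 = {BEGH} nor all of R2 = {ACDFG}, so the common attributes are not a superkey of either fragment. The join is lossy.

No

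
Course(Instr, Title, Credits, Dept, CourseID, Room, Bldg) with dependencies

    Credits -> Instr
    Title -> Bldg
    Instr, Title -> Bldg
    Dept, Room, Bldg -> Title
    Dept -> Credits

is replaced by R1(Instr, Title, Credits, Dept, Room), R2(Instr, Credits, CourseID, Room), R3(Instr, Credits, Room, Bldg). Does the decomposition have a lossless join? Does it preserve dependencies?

lossy and not dependency-preserving

Lossless test (chase): applying each FD to every pair of rows produces no changes in the tableau, so no row becomes fully distinguished — the join is lossy.
Dependency preservation: the restricted closure of {Title} across the fragments never reaches {Bldg}, so Title → Bldg cannot be enforced without a join — not preserved.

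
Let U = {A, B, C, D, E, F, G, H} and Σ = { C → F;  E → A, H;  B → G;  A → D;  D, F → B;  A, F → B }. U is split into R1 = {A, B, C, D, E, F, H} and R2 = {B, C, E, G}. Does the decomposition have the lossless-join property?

Yes

Common attributes: R1 ∩ R2 = {B, C, E}.
Closure of {B, C, E}: C → F applies, adding F; E → A, H applies, adding A, H; B → G applies, adding G; A → D applies, adding D. So (B, C, E)⁺ = {A, B, C, D, E, F, G, H}.
This closure contains every attribute of R1, so R1 ∩ R2 → R1. The join is lossless.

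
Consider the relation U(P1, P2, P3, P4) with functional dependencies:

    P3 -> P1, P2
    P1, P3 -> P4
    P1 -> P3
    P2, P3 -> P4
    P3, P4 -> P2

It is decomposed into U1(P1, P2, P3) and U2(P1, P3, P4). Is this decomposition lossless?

Yes

Common attributes: U1 ∩ U2 = {P1, P3}.
Closure of {P1, P3}: P3 → P1, P2 applies, adding P2; P1, P3 → P4 applies, adding P4. So (P1, P3)⁺ = {P1, P2, P3, P4}.
This closure contains every attribute of U1, so U1 ∩ U2 → U1. The join is lossless.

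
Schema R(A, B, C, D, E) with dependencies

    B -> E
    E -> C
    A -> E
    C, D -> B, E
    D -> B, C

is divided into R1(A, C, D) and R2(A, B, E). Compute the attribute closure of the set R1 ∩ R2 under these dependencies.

R1 ∩ R2 = {A}.
A → E applies, adding E
E → C applies, adding C
Closure: {A, C, E}.

A, C, E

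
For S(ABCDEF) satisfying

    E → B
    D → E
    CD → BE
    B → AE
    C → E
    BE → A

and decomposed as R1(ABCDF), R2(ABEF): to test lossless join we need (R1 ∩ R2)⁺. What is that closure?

ABEF

R1 ∩ R2 = {ABF}.
B → AE applies, adding E
Closure: {ABEF}.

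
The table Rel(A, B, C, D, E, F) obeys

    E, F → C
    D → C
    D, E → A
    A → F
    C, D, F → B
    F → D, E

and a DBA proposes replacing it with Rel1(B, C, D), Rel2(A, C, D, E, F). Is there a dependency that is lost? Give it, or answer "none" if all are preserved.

Check C, D, F → B: no single fragment contains all of {B, C, D, F}, and the restricted closure of {C, D, F} across the fragments never reaches {B}.
E, F → C is preserved.
D → C is preserved.
D, E → A is preserved.
A → F is preserved.
F → D, E is preserved.

C, D, F → B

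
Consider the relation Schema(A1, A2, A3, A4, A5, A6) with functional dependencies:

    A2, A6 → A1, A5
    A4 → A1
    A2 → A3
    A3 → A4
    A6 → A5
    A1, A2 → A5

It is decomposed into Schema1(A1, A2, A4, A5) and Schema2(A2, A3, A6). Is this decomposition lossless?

Common attributes: Schema1 ∩ Schema2 = {A2}.
Closure of {A2}: A2 → A3 applies, adding A3; A3 → A4 applies, adding A4; A4 → A1 applies, adding A1; A1, A2 → A5 applies, adding A5. So (A2)⁺ = {A1, A2, A3, A4, A5}.
This closure contains every attribute of Schema1, so Schema1 ∩ Schema2 → Schema1. The join is lossless.

Yes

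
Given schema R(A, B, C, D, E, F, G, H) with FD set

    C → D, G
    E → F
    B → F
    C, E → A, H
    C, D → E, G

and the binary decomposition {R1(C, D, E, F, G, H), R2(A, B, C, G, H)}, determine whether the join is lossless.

Common attributes: R1 ∩ R2 = {C, G, H}.
Closure of {C, G, H}: C → D, G applies, adding D; C, D → E, G applies, adding E; E → F applies, adding F; C, E → A, H applies, adding A. So (C, G, H)⁺ = {A, C, D, E, F, G, H}.
This closure contains every attribute of R1, so R1 ∩ R2 → R1. The join is lossless.

Yes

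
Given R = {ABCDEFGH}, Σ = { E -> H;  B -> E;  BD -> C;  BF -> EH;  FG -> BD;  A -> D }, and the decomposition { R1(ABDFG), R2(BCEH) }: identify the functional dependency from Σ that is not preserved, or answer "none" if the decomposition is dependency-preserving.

BD -> C

Check BD → C: no single fragment contains all of {BCD}, and the restricted closure of {BD} across the fragments never reaches {C}.
E → H is preserved.
B → E is preserved.
BF → EH is preserved.
FG → BD is preserved.
A → D is preserved.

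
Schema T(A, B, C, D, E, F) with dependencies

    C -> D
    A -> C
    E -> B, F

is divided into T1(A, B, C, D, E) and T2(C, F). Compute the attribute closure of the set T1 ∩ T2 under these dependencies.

C, D

T1 ∩ T2 = {C}.
C → D applies, adding D
Closure: {C, D}.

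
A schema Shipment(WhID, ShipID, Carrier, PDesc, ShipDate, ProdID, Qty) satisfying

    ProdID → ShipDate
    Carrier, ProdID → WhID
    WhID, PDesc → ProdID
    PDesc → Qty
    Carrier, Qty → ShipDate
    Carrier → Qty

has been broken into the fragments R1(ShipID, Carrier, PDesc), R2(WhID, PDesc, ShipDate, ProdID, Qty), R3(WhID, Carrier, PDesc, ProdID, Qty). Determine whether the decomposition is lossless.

No

Chase test. Columns are WhID, ShipID, Carrier, PDesc, ShipDate, ProdID, Qty; row i has aⱼ where attribute j ∈ Ri, else bᵢⱼ.
Initial tableau (one row per fragment):
  row 1: b11 a2 a3 a4 b15 b16 b17
  row 2: a1 b22 b23 a4 a5 a6 a7
  row 3: a1 b32 a3 a4 b35 a6 a7
Rows 2 and 3 agree on ProdID; apply ProdID→ShipDate and equate their ShipDate entries.
Rows 1 and 2 agree on PDesc; apply PDesc→Qty and equate their Qty entries.
Rows 1 and 3 agree on Carrier, Qty; apply Carrier, Qty→ShipDate and equate their ShipDate entries.
No row becomes fully distinguished — the join is lossy.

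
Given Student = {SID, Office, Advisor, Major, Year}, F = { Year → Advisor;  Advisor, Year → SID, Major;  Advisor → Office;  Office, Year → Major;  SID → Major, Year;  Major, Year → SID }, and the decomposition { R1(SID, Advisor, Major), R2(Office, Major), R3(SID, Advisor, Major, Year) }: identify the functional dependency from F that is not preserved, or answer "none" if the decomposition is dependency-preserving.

Advisor → Office

Check Advisor → Office: no single fragment contains all of {Office, Advisor}, and the restricted closure of {Advisor} across the fragments never reaches {Office}.
Year → Advisor is preserved.
Advisor, Year → SID, Major is preserved.
Office, Year → Major is preserved.
SID → Major, Year is preserved.
Major, Year → SID is preserved.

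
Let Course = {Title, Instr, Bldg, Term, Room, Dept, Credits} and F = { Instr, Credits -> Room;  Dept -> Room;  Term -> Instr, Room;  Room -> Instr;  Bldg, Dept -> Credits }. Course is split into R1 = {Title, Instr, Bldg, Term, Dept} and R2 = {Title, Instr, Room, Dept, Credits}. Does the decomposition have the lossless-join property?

Common attributes: R1 ∩ R2 = {Title, Instr, Dept}.
Closure of {Title, Instr, Dept}: Dept → Room applies, adding Room. So (Title, Instr, Dept)⁺ = {Title, Instr, Room, Dept}.
The closure contains neither all of R1 = {Title, Instr, Bldg, Term, Dept} nor all of R2 = {Title, Instr, Room, Dept, Credits}, so the common attributes are not a superkey of either fragment. The join is lossy.

No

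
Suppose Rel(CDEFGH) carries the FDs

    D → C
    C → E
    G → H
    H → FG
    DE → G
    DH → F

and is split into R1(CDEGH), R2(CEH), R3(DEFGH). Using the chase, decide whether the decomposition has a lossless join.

Yes

Chase test. Columns are CDEFGH; row i has aⱼ where attribute j ∈ Ri, else bᵢⱼ.
Initial tableau (one row per fragment):
  row 1: a1 a2 a3 b14 a5 a6
  row 2: a1 b22 a3 b24 b25 a6
  row 3: b31 a2 a3 a4 a5 a6
Rows 1 and 3 agree on D; apply D→C and equate their C entries.
Rows 1 and 2 agree on H; apply H→FG and equate their FG entries.
Rows 1 and 3 agree on H; apply H→FG and equate their FG entries.
Row 1 is now all distinguished symbols — the join is lossless.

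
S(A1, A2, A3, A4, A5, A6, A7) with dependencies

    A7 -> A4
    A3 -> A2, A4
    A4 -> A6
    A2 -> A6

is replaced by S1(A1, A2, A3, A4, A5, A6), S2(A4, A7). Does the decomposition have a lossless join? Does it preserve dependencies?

lossy but dependency-preserving

Lossless test: (A4)⁺ = {A4, A6}, which is a superkey of neither fragment — lossy.
Dependency preservation: every FD's attributes lie within a single fragment, so each can be enforced locally — preserved.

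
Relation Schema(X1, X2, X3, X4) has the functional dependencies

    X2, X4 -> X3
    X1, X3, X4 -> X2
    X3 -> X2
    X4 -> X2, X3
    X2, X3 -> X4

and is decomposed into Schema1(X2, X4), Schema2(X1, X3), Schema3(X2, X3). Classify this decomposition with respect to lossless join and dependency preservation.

lossy and not dependency-preserving

Lossless test (chase): Rows 2 and 3 agree on X3; apply X3→X2 and equate their X2 entries. Rows 2 and 3 agree on X2, X3; apply X2, X3→X4 and equate their X4 entries. No row becomes fully distinguished — the join is lossy.
Dependency preservation: the restricted closure of {X2, X4} across the fragments never reaches {X3}, so X2, X4 → X3 cannot be enforced without a join — not preserved.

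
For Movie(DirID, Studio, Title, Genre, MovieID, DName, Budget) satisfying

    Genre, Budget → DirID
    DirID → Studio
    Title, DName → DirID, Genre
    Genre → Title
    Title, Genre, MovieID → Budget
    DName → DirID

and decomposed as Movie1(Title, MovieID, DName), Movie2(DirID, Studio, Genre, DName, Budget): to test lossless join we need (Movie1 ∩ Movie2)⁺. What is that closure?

DirID, Studio, DName

Movie1 ∩ Movie2 = {DName}.
DName → DirID applies, adding DirID
DirID → Studio applies, adding Studio
Closure: {DirID, Studio, DName}.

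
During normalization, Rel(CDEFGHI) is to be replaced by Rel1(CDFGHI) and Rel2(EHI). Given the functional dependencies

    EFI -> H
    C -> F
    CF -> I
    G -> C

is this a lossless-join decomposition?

No

Common attributes: Rel1 ∩ Rel2 = {HI}.
No dependency enlarges {HI}, so (HI)⁺ = {HI}.
The closure contains neither all of Rel1 = {CDFGHI} nor all of Rel2 = {EHI}, so the common attributes are not a superkey of either fragment. The join is lossy.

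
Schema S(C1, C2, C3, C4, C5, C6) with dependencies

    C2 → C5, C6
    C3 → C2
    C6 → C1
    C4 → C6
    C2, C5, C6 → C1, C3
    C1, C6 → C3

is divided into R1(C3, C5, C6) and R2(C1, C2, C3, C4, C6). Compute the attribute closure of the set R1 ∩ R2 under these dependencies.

R1 ∩ R2 = {C3, C6}.
C3 → C2 applies, adding C2
C6 → C1 applies, adding C1
C2 → C5, C6 applies, adding C5
Closure: {C1, C2, C3, C5, C6}.

C1, C2, C3, C5, C6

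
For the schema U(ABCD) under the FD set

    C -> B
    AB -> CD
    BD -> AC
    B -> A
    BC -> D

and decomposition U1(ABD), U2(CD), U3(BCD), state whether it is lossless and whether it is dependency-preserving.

Lossless test (chase): Rows 2 and 3 agree on C; apply C→B and equate their B entries. Rows 1 and 2 agree on BD; apply BD→AC and equate their AC entries. Rows 1 and 3 agree on BD; apply BD→AC and equate their AC entries. Row 1 is now all distinguished symbols — the join is lossless.
Dependency preservation: AB → CD; BD → AC are not contained in any single fragment, but the restricted closure of each left-hand side across the fragments still reaches the right-hand side; the remaining FDs each lie inside some fragment. All dependencies are preserved.

lossless and dependency-preserving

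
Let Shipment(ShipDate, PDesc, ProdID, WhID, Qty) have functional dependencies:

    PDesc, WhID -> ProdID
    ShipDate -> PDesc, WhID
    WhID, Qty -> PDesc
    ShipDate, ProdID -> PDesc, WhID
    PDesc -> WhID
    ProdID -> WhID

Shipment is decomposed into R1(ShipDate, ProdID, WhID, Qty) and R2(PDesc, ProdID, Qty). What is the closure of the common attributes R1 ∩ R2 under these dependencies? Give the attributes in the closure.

PDesc, ProdID, WhID, Qty

R1 ∩ R2 = {ProdID, Qty}.
ProdID → WhID applies, adding WhID
WhID, Qty → PDesc applies, adding PDesc
Closure: {PDesc, ProdID, WhID, Qty}.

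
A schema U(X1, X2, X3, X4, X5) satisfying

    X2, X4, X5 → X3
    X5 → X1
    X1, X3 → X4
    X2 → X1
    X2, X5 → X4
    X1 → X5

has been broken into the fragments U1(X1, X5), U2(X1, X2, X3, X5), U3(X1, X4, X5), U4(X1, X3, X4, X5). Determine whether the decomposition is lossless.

Chase test. Columns are X1, X2, X3, X4, X5; row i has aⱼ where attribute j ∈ Ui, else bᵢⱼ.
Initial tableau (one row per fragment):
  row 1: a1 b12 b13 b14 a5
  row 2: a1 a2 a3 b24 a5
  row 3: a1 b32 b33 a4 a5
  row 4: a1 b42 a3 a4 a5
Rows 2 and 4 agree on X1, X3; apply X1, X3→X4 and equate their X4 entries.
Row 2 is now all distinguished symbols — the join is lossless.

Yes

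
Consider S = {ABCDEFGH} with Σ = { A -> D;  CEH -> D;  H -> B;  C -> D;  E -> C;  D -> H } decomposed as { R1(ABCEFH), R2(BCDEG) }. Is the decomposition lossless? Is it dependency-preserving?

Lossless test: (BCE)⁺ = {BCDEH}, which is a superkey of neither fragment — lossy.
Dependency preservation: the restricted closure of {A} across the fragments never reaches {D}, so A → D cannot be enforced without a join — not preserved.

lossy and not dependency-preserving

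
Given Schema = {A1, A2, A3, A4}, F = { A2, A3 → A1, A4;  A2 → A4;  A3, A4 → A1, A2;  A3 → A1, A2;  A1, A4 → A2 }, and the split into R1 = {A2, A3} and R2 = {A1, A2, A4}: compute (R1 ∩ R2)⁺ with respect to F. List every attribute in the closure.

A2, A4

R1 ∩ R2 = {A2}.
A2 → A4 applies, adding A4
Closure: {A2, A4}.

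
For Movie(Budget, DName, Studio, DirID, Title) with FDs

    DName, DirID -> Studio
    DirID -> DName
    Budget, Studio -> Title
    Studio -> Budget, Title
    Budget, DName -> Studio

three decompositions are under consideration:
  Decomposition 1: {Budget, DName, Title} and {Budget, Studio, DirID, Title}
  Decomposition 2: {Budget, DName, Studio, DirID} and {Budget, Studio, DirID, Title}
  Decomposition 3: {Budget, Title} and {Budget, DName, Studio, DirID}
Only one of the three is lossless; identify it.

Decomposition 1: common = {Budget, Title}, closure = {Budget, Title} → lossy.
Decomposition 2: common = {Budget, Studio, DirID}, closure = {Budget, DName, Studio, DirID, Title} → lossless.
Decomposition 3: common = {Budget}, closure = {Budget} → lossy.

Decomposition 2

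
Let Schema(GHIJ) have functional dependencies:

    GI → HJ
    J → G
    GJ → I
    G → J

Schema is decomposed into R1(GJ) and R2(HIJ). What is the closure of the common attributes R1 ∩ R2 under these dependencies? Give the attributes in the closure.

GHIJ

R1 ∩ R2 = {J}.
J → G applies, adding G
GJ → I applies, adding I
GI → HJ applies, adding H
Closure: {GHIJ}.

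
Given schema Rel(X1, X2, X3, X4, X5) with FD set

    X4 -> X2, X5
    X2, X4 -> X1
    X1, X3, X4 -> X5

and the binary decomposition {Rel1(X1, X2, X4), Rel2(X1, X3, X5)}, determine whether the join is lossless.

Common attributes: Rel1 ∩ Rel2 = {X1}.
No dependency enlarges {X1}, so (X1)⁺ = {X1}.
The closure contains neither all of Rel1 = {X1, X2, X4} nor all of Rel2 = {X1, X3, X5}, so the common attributes are not a superkey of either fragment. The join is lossy.

No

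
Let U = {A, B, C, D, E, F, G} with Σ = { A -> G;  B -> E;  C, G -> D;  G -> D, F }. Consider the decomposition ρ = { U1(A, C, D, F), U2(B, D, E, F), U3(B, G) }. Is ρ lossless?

No

Chase test. Columns are A, B, C, D, E, F, G; row i has aⱼ where attribute j ∈ Ui, else bᵢⱼ.
Initial tableau (one row per fragment):
  row 1: a1 b12 a3 a4 b15 a6 b17
  row 2: b21 a2 b23 a4 a5 a6 b27
  row 3: b31 a2 b33 b34 b35 b36 a7
Rows 2 and 3 agree on B; apply B→E and equate their E entries.
No row becomes fully distinguished — the join is lossy.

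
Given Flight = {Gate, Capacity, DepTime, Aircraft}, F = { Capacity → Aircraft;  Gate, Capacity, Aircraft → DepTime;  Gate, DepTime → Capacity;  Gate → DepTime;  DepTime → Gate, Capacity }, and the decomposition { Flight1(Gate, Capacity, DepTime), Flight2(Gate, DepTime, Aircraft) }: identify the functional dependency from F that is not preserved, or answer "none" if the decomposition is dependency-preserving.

Capacity → Aircraft

Check Capacity → Aircraft: no single fragment contains all of {Capacity, Aircraft}, and the restricted closure of {Capacity} across the fragments never reaches {Aircraft}.
Gate, Capacity, Aircraft → DepTime is preserved.
Gate, DepTime → Capacity is preserved.
Gate → DepTime is preserved.
DepTime → Gate, Capacity is preserved.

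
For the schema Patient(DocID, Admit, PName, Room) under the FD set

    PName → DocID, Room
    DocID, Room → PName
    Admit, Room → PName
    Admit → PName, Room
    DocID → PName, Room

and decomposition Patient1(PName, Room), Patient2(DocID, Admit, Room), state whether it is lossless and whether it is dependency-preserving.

Lossless test: (Room)⁺ = {Room}, which is a superkey of neither fragment — lossy.
Dependency preservation: the restricted closure of {PName} across the fragments never reaches {DocID, Room}, so PName → DocID, Room cannot be enforced without a join — not preserved.

lossy and not dependency-preserving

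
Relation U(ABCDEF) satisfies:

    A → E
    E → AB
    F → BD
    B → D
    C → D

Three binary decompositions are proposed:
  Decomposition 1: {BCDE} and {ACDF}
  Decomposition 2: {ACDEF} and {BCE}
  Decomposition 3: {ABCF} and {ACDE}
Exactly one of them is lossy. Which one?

Decomposition 1

Decomposition 1: common = {CD}, closure = {CD} → lossy.
Decomposition 2: common = {CE}, closure = {ABCDE} → lossless.
Decomposition 3: common = {AC}, closure = {ABCDE} → lossless.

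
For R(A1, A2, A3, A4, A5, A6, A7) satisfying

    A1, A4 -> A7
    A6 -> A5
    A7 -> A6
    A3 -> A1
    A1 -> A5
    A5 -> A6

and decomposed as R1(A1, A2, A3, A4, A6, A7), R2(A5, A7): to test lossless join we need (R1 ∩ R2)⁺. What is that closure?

R1 ∩ R2 = {A7}.
A7 → A6 applies, adding A6
A6 → A5 applies, adding A5
Closure: {A5, A6, A7}.

A5, A6, A7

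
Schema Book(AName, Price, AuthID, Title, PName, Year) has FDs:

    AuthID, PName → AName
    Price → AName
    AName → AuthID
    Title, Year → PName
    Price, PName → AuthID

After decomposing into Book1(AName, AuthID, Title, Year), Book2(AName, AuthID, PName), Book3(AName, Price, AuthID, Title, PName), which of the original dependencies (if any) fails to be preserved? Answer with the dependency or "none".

Title, Year → PName

Check Title, Year → PName: no single fragment contains all of {Title, PName, Year}, and the restricted closure of {Title, Year} across the fragments never reaches {PName}.
AuthID, PName → AName is preserved.
Price → AName is preserved.
AName → AuthID is preserved.
Price, PName → AuthID is preserved.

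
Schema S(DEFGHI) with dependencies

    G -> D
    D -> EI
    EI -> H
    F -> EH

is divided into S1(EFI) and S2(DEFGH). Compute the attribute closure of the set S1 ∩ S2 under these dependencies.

S1 ∩ S2 = {EF}.
F → EH applies, adding H
Closure: {EFH}.

EFH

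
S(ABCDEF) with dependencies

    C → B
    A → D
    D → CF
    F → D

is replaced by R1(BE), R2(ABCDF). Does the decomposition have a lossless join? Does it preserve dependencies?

Lossless test: (B)⁺ = {B}, which is a superkey of neither fragment — lossy.
Dependency preservation: every FD's attributes lie within a single fragment, so each can be enforced locally — preserved.

lossy but dependency-preserving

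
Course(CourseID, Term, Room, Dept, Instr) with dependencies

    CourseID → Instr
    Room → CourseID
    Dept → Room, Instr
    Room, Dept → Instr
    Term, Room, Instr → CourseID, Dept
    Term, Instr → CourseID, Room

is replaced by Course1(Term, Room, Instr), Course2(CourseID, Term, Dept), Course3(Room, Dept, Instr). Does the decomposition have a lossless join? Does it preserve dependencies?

Lossless test (chase): Rows 1 and 3 agree on Room; apply Room→CourseID and equate their CourseID entries. Rows 2 and 3 agree on Dept; apply Dept→Room, Instr and equate their Room, Instr entries. Rows 1 and 2 agree on Term, Room, Instr; apply Term, Room, Instr→CourseID, Dept and equate their CourseID, Dept entries. Row 1 is now all distinguished symbols — the join is lossless.
Dependency preservation: the restricted closure of {CourseID} across the fragments never reaches {Instr}, so CourseID → Instr cannot be enforced without a join — not preserved.

lossless but not dependency-preserving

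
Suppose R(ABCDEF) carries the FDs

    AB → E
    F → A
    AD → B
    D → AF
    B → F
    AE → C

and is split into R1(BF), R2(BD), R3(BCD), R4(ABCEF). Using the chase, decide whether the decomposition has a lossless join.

Chase test. Columns are ABCDEF; row i has aⱼ where attribute j ∈ Ri, else bᵢⱼ.
Initial tableau (one row per fragment):
  row 1: b11 a2 b13 b14 b15 a6
  row 2: b21 a2 b23 a4 b25 b26
  row 3: b31 a2 a3 a4 b35 b36
  row 4: a1 a2 a3 b44 a5 a6
Rows 1 and 4 agree on F; apply F→A and equate their A entries.
Rows 2 and 3 agree on D; apply D→AF and equate their AF entries.
Rows 1 and 2 agree on B; apply B→F and equate their F entries.
Rows 1 and 4 agree on AB; apply AB→E and equate their E entries.
Rows 2 and 3 agree on AB; apply AB→E and equate their E entries.
Rows 1 and 2 agree on F; apply F→A and equate their A entries.
Rows 1 and 4 agree on AE; apply AE→C and equate their C entries.
Rows 2 and 3 agree on AE; apply AE→C and equate their C entries.
Rows 1 and 2 agree on AB; apply AB→E and equate their E entries.
Row 2 is now all distinguished symbols — the join is lossless.

Yes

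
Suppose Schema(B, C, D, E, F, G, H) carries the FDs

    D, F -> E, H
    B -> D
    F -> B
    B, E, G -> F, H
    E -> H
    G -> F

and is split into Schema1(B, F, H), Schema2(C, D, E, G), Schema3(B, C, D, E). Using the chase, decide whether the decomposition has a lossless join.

No

Chase test. Columns are B, C, D, E, F, G, H; row i has aⱼ where attribute j ∈ Schemai, else bᵢⱼ.
Initial tableau (one row per fragment):
  row 1: a1 b12 b13 b14 a5 b16 a7
  row 2: b21 a2 a3 a4 b25 a6 b27
  row 3: a1 a2 a3 a4 b35 b36 b37
Rows 1 and 3 agree on B; apply B→D and equate their D entries.
Rows 2 and 3 agree on E; apply E→H and equate their H entries.
No row becomes fully distinguished — the join is lossy.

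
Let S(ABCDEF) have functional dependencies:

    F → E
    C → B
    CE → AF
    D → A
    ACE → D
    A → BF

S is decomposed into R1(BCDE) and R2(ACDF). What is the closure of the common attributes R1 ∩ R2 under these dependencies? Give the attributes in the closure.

ABCDEF

R1 ∩ R2 = {CD}.
C → B applies, adding B
D → A applies, adding A
A → BF applies, adding F
F → E applies, adding E
Closure: {ABCDEF}.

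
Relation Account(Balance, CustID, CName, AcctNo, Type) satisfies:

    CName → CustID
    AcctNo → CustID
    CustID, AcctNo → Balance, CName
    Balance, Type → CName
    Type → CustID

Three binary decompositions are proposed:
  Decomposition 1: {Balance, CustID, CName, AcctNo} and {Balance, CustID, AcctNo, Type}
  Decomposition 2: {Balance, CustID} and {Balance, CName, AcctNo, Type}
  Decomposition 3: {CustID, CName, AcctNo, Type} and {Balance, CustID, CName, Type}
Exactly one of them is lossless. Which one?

Decomposition 1: common = {Balance, CustID, AcctNo}, closure = {Balance, CustID, CName, AcctNo} → lossless.
Decomposition 2: common = {Balance}, closure = {Balance} → lossy.
Decomposition 3: common = {CustID, CName, Type}, closure = {CustID, CName, Type} → lossy.

Decomposition 1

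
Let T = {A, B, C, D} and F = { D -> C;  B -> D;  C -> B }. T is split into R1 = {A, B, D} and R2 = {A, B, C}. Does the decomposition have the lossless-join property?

Common attributes: R1 ∩ R2 = {A, B}.
Closure of {A, B}: B → D applies, adding D; D → C applies, adding C. So (A, B)⁺ = {A, B, C, D}.
This closure contains every attribute of R1, so R1 ∩ R2 → R1. The join is lossless.

Yes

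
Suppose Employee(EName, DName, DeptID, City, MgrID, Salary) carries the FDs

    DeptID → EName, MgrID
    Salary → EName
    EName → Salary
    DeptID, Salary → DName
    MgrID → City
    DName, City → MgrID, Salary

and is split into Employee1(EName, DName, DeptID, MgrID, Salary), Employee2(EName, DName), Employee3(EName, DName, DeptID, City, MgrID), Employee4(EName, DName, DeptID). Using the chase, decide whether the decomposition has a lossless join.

Chase test. Columns are EName, DName, DeptID, City, MgrID, Salary; row i has aⱼ where attribute j ∈ Employeei, else bᵢⱼ.
Initial tableau (one row per fragment):
  row 1: a1 a2 a3 b14 a5 a6
  row 2: a1 a2 b23 b24 b25 b26
  row 3: a1 a2 a3 a4 a5 b36
  row 4: a1 a2 a3 b44 b45 b46
Rows 1 and 4 agree on DeptID; apply DeptID→EName, MgrID and equate their EName, MgrID entries.
Rows 1 and 2 agree on EName; apply EName→Salary and equate their Salary entries.
Rows 1 and 3 agree on EName; apply EName→Salary and equate their Salary entries.
Rows 1 and 4 agree on EName; apply EName→Salary and equate their Salary entries.
Rows 1 and 3 agree on MgrID; apply MgrID→City and equate their City entries.
Rows 1 and 4 agree on MgrID; apply MgrID→City and equate their City entries.
Row 1 is now all distinguished symbols — the join is lossless.

Yes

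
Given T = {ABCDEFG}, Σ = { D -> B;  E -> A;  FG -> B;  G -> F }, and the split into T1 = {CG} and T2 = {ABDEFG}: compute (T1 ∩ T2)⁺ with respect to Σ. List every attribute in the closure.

T1 ∩ T2 = {G}.
G → F applies, adding F
FG → B applies, adding B
Closure: {BFG}.

BFG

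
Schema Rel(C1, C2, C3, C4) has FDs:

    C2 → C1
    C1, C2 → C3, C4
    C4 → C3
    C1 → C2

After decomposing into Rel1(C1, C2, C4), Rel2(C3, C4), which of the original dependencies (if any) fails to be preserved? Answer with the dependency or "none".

none

C2 → C1 lies within Rel1.
C1, C2 → C3, C4: restricted closure across fragments reaches C3, C4.
C4 → C3 lies within Rel2.
C1 → C2 lies within Rel1.
Every dependency is enforceable on the fragments, so the decomposition is dependency-preserving.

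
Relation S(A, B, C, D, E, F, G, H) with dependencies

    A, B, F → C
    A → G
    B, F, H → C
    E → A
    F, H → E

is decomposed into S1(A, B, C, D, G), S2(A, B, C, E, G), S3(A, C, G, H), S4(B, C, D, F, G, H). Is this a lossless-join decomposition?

Chase test. Columns are A, B, C, D, E, F, G, H; row i has aⱼ where attribute j ∈ Si, else bᵢⱼ.
Initial tableau (one row per fragment):
  row 1: a1 a2 a3 a4 b15 b16 a7 b18
  row 2: a1 a2 a3 b24 a5 b26 a7 b28
  row 3: a1 b32 a3 b34 b35 b36 a7 a8
  row 4: b41 a2 a3 a4 b45 a6 a7 a8
No row becomes fully distinguished — the join is lossy.

No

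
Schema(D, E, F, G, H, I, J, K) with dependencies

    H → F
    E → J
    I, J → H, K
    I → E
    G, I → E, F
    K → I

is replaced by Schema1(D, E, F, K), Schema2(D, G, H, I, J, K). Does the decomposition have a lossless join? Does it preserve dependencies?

Lossless test: (D, K)⁺ = {D, E, F, H, I, J, K}, which contains all of one fragment — lossless.
Dependency preservation: the restricted closure of {H} across the fragments never reaches {F}, so H → F cannot be enforced without a join — not preserved.

lossless but not dependency-preserving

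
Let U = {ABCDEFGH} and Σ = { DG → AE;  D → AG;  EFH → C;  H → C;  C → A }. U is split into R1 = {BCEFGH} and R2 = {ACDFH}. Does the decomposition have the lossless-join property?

Common attributes: R1 ∩ R2 = {CFH}.
Closure of {CFH}: C → A applies, adding A. So (CFH)⁺ = {ACFH}.
The closure contains neither all of R1 = {BCEFGH} nor all of R2 = {ACDFH}, so the common attributes are not a superkey of either fragment. The join is lossy.

No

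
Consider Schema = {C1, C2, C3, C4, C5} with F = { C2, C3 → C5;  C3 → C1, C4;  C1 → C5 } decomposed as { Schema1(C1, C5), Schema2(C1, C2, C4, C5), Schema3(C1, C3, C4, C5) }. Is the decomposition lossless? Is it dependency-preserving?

lossy but dependency-preserving

Lossless test (chase): applying each FD to every pair of rows produces no changes in the tableau, so no row becomes fully distinguished — the join is lossy.
Dependency preservation: C2, C3 → C5 is not contained in any single fragment, but the restricted closure of its left-hand side across the fragments still reaches the right-hand side; the remaining FDs each lie inside some fragment. All dependencies are preserved.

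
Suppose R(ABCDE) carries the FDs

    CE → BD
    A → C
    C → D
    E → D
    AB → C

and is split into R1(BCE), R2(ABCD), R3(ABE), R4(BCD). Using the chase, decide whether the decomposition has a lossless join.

Yes

Chase test. Columns are ABCDE; row i has aⱼ where attribute j ∈ Ri, else bᵢⱼ.
Initial tableau (one row per fragment):
  row 1: b11 a2 a3 b14 a5
  row 2: a1 a2 a3 a4 b25
  row 3: a1 a2 b33 b34 a5
  row 4: b41 a2 a3 a4 b45
Rows 2 and 3 agree on A; apply A→C and equate their C entries.
Rows 1 and 2 agree on C; apply C→D and equate their D entries.
Rows 1 and 3 agree on C; apply C→D and equate their D entries.
Row 3 is now all distinguished symbols — the join is lossless.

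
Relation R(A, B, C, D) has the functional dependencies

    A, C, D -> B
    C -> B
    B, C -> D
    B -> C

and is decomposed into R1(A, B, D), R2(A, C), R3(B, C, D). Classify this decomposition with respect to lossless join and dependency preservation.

Lossless test (chase): Rows 2 and 3 agree on C; apply C→B and equate their B entries. Rows 2 and 3 agree on B, C; apply B, C→D and equate their D entries. Rows 1 and 2 agree on B; apply B→C and equate their C entries. Row 1 is now all distinguished symbols — the join is lossless.
Dependency preservation: A, C, D → B is not contained in any single fragment, but the restricted closure of its left-hand side across the fragments still reaches the right-hand side; the remaining FDs each lie inside some fragment. All dependencies are preserved.

lossless and dependency-preserving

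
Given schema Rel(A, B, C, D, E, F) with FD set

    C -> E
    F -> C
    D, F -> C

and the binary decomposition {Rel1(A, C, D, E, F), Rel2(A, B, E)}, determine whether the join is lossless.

No

Common attributes: Rel1 ∩ Rel2 = {A, E}.
No dependency enlarges {A, E}, so (A, E)⁺ = {A, E}.
The closure contains neither all of Rel1 = {A, C, D, E, F} nor all of Rel2 = {A, B, E}, so the common attributes are not a superkey of either fragment. The join is lossy.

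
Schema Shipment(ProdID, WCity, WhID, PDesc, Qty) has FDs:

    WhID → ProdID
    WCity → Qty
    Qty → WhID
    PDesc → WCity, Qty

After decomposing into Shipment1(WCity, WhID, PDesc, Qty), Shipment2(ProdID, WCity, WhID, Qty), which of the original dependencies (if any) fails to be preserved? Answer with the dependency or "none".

none

WhID → ProdID lies within Shipment2.
WCity → Qty lies within Shipment1.
Qty → WhID lies within Shipment1.
PDesc → WCity, Qty lies within Shipment1.
Every dependency is enforceable on the fragments, so the decomposition is dependency-preserving.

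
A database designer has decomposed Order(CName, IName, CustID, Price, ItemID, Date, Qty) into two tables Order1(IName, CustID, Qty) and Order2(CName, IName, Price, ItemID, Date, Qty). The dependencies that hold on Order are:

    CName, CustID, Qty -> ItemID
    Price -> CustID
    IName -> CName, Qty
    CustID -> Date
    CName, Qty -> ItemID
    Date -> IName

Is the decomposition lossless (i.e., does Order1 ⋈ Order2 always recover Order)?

Common attributes: Order1 ∩ Order2 = {IName, Qty}.
Closure of {IName, Qty}: IName → CName, Qty applies, adding CName; CName, Qty → ItemID applies, adding ItemID. So (IName, Qty)⁺ = {CName, IName, ItemID, Qty}.
The closure contains neither all of Order1 = {IName, CustID, Qty} nor all of Order2 = {CName, IName, Price, ItemID, Date, Qty}, so the common attributes are not a superkey of either fragment. The join is lossy.

No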